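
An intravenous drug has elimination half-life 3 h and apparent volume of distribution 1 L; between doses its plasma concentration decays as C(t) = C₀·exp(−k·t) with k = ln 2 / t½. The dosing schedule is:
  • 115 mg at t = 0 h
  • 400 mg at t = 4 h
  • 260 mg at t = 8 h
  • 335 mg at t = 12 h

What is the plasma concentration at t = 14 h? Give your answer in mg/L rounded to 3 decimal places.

k = ln 2 / 3 = 0.23105 per h
Dose 1 (115 mg at t=0 h): 115·exp(−0.23105·14) = 4.528 mg/L
Dose 2 (400 mg at t=4 h): 400·exp(−0.23105·10) = 39.685 mg/L
Dose 3 (260 mg at t=8 h): 260·exp(−0.23105·6) = 65.000 mg/L
Dose 4 (335 mg at t=12 h): 335·exp(−0.23105·2) = 211.037 mg/L
C(14) = 4.528 + 39.685 + 65.000 + 211.037 = 320.250 mg/L

320.250 mg/L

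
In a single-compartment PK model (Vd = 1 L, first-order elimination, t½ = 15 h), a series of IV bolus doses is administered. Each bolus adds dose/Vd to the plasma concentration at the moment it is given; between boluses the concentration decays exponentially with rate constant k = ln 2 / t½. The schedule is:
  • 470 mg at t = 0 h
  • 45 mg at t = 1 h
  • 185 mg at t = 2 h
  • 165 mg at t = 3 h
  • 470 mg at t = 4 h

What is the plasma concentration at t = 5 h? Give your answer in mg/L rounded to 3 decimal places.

1170.707 mg/L

k = ln 2 / 15 = 0.04621 per h
Dose 1 (470 mg at t=0 h): 470·exp(−0.04621·5) = 373.039 mg/L
Dose 2 (45 mg at t=1 h): 45·exp(−0.04621·4) = 37.406 mg/L
Dose 3 (185 mg at t=2 h): 185·exp(−0.04621·3) = 161.052 mg/L
Dose 4 (165 mg at t=3 h): 165·exp(−0.04621·2) = 150.434 mg/L
Dose 5 (470 mg at t=4 h): 470·exp(−0.04621·1) = 448.776 mg/L
C(5) = 373.039 + 37.406 + 161.052 + 150.434 + 448.776 = 1170.707 mg/L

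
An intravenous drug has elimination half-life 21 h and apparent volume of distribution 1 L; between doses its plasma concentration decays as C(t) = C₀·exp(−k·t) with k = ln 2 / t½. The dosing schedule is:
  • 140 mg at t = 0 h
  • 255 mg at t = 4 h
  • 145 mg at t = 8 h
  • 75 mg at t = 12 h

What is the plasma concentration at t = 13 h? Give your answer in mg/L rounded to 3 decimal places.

476.124 mg/L

k = ln 2 / 21 = 0.03301 per h
Dose 1 (140 mg at t=0 h): 140·exp(−0.03301·13) = 91.154 mg/L
Dose 2 (255 mg at t=4 h): 255·exp(−0.03301·9) = 189.464 mg/L
Dose 3 (145 mg at t=8 h): 145·exp(−0.03301·5) = 122.940 mg/L
Dose 4 (75 mg at t=12 h): 75·exp(−0.03301·1) = 72.565 mg/L
C(13) = 91.154 + 189.464 + 122.940 + 72.565 = 476.124 mg/L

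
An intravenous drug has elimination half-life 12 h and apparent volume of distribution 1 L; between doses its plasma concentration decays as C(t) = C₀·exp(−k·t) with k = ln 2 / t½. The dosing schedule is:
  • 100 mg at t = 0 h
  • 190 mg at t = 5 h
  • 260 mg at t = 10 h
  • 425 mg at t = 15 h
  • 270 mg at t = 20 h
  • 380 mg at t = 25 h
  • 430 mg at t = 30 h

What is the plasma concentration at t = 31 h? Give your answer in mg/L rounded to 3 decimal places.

1122.557 mg/L

k = ln 2 / 12 = 0.05776 per h
Dose 1 (100 mg at t=0 h): 100·exp(−0.05776·31) = 16.685 mg/L
Dose 2 (190 mg at t=5 h): 190·exp(−0.05776·26) = 42.318 mg/L
Dose 3 (260 mg at t=10 h): 260·exp(−0.05776·21) = 77.298 mg/L
Dose 4 (425 mg at t=15 h): 425·exp(−0.05776·16) = 168.661 mg/L
Dose 5 (270 mg at t=20 h): 270·exp(−0.05776·11) = 143.028 mg/L
Dose 6 (380 mg at t=25 h): 380·exp(−0.05776·6) = 268.701 mg/L
Dose 7 (430 mg at t=30 h): 430·exp(−0.05776·1) = 405.866 mg/L
C(31) = 16.685 + 42.318 + 77.298 + 168.661 + 143.028 + 268.701 + 405.866 = 1122.557 mg/L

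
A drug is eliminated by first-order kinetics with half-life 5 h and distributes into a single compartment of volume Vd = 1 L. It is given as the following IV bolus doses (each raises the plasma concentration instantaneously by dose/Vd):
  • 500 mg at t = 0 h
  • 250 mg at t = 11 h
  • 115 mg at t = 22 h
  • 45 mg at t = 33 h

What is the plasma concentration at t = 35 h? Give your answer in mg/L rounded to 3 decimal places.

65.952 mg/L

k = ln 2 / 5 = 0.13863 per h
Dose 1 (500 mg at t=0 h): 500·exp(−0.13863·35) = 3.906 mg/L
Dose 2 (250 mg at t=11 h): 250·exp(−0.13863·24) = 8.974 mg/L
Dose 3 (115 mg at t=22 h): 115·exp(−0.13863·13) = 18.968 mg/L
Dose 4 (45 mg at t=33 h): 45·exp(−0.13863·2) = 34.104 mg/L
C(35) = 3.906 + 8.974 + 18.968 + 34.104 = 65.952 mg/L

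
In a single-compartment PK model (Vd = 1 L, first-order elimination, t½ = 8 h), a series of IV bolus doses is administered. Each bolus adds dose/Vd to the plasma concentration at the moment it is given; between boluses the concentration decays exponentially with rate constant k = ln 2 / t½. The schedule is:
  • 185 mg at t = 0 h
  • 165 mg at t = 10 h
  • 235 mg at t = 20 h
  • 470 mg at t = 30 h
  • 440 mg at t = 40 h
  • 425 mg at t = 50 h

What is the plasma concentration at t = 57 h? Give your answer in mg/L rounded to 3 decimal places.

k = ln 2 / 8 = 0.08664 per h
Dose 1 (185 mg at t=0 h): 185·exp(−0.08664·57) = 1.325 mg/L
Dose 2 (165 mg at t=10 h): 165·exp(−0.08664·47) = 2.811 mg/L
Dose 3 (235 mg at t=20 h): 235·exp(−0.08664·37) = 9.524 mg/L
Dose 4 (470 mg at t=30 h): 470·exp(−0.08664·27) = 45.302 mg/L
Dose 5 (440 mg at t=40 h): 440·exp(−0.08664·17) = 100.870 mg/L
Dose 6 (425 mg at t=50 h): 425·exp(−0.08664·7) = 231.733 mg/L
C(57) = 1.325 + 2.811 + 9.524 + 45.302 + 100.870 + 231.733 = 391.566 mg/L

391.566 mg/L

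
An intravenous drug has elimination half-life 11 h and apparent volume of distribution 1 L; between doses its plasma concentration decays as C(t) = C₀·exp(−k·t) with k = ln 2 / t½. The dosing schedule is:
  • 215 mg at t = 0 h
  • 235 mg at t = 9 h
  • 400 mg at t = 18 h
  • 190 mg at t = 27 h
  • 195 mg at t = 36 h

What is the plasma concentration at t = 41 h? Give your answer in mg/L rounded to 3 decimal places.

k = ln 2 / 11 = 0.06301 per h
Dose 1 (215 mg at t=0 h): 215·exp(−0.06301·41) = 16.234 mg/L
Dose 2 (235 mg at t=9 h): 235·exp(−0.06301·32) = 31.286 mg/L
Dose 3 (400 mg at t=18 h): 400·exp(−0.06301·23) = 93.893 mg/L
Dose 4 (190 mg at t=27 h): 190·exp(−0.06301·14) = 78.637 mg/L
Dose 5 (195 mg at t=36 h): 195·exp(−0.06301·5) = 142.299 mg/L
C(41) = 16.234 + 31.286 + 93.893 + 78.637 + 142.299 = 362.348 mg/L

362.348 mg/L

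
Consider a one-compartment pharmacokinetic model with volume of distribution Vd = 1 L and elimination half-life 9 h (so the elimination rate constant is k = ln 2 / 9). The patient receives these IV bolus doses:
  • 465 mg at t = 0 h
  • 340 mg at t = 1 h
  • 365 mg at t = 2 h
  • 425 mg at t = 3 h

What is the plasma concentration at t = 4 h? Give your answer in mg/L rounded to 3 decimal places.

k = ln 2 / 9 = 0.07702 per h
Dose 1 (465 mg at t=0 h): 465·exp(−0.07702·4) = 341.713 mg/L
Dose 2 (340 mg at t=1 h): 340·exp(−0.07702·3) = 269.858 mg/L
Dose 3 (365 mg at t=2 h): 365·exp(−0.07702·2) = 312.894 mg/L
Dose 4 (425 mg at t=3 h): 425·exp(−0.07702·1) = 393.497 mg/L
C(4) = 341.713 + 269.858 + 312.894 + 393.497 = 1317.962 mg/L

1317.962 mg/L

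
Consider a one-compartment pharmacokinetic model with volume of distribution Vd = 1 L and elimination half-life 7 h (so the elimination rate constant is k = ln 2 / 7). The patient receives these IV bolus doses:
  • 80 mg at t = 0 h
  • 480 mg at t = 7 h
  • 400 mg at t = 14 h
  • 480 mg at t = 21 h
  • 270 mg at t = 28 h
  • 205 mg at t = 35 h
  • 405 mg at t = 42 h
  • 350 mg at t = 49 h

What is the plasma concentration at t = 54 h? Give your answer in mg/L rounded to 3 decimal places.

419.417 mg/L

k = ln 2 / 7 = 0.09902 per h
Dose 1 (80 mg at t=0 h): 80·exp(−0.09902·54) = 0.381 mg/L
Dose 2 (480 mg at t=7 h): 480·exp(−0.09902·47) = 4.571 mg/L
Dose 3 (400 mg at t=14 h): 400·exp(−0.09902·40) = 7.619 mg/L
Dose 4 (480 mg at t=21 h): 480·exp(−0.09902·33) = 18.285 mg/L
Dose 5 (270 mg at t=28 h): 270·exp(−0.09902·26) = 20.571 mg/L
Dose 6 (205 mg at t=35 h): 205·exp(−0.09902·19) = 31.237 mg/L
Dose 7 (405 mg at t=42 h): 405·exp(−0.09902·12) = 123.425 mg/L
Dose 8 (350 mg at t=49 h): 350·exp(−0.09902·5) = 213.327 mg/L
C(54) = 0.381 + 4.571 + 7.619 + 18.285 + 20.571 + 31.237 + 123.425 + 213.327 = 419.417 mg/L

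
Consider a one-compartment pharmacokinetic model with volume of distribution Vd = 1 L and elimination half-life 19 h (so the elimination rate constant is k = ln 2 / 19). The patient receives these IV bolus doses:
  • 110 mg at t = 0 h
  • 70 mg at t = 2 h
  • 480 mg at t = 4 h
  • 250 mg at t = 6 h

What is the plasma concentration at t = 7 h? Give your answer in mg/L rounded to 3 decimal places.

k = ln 2 / 19 = 0.03648 per h
Dose 1 (110 mg at t=0 h): 110·exp(−0.03648·7) = 85.209 mg/L
Dose 2 (70 mg at t=2 h): 70·exp(−0.03648·5) = 58.328 mg/L
Dose 3 (480 mg at t=4 h): 480·exp(−0.03648·3) = 430.239 mg/L
Dose 4 (250 mg at t=6 h): 250·exp(−0.03648·1) = 241.044 mg/L
C(7) = 85.209 + 58.328 + 430.239 + 241.044 = 814.821 mg/L

814.821 mg/L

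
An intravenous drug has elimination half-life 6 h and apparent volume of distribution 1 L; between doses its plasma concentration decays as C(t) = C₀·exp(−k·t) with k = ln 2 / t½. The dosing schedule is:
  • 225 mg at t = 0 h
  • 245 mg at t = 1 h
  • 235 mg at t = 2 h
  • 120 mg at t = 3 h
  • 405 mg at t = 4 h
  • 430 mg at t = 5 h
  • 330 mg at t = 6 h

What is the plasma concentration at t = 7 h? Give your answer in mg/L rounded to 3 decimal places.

k = ln 2 / 6 = 0.11552 per h
Dose 1 (225 mg at t=0 h): 225·exp(−0.11552·7) = 100.226 mg/L
Dose 2 (245 mg at t=1 h): 245·exp(−0.11552·6) = 122.500 mg/L
Dose 3 (235 mg at t=2 h): 235·exp(−0.11552·5) = 131.889 mg/L
Dose 4 (120 mg at t=3 h): 120·exp(−0.11552·4) = 75.595 mg/L
Dose 5 (405 mg at t=4 h): 405·exp(−0.11552·3) = 286.378 mg/L
Dose 6 (430 mg at t=5 h): 430·exp(−0.11552·2) = 341.291 mg/L
Dose 7 (330 mg at t=6 h): 330·exp(−0.11552·1) = 293.997 mg/L
C(7) = 100.226 + 122.500 + 131.889 + 75.595 + 286.378 + 341.291 + 293.997 = 1351.877 mg/L

1351.877 mg/L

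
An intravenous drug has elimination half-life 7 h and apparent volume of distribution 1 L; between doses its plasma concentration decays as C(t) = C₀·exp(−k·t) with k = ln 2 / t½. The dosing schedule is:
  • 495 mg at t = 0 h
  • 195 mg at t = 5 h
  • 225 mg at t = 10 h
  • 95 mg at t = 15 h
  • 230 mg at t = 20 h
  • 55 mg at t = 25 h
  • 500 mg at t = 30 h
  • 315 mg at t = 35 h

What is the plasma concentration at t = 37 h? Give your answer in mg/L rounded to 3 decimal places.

k = ln 2 / 7 = 0.09902 per h
Dose 1 (495 mg at t=0 h): 495·exp(−0.09902·37) = 12.690 mg/L
Dose 2 (195 mg at t=5 h): 195·exp(−0.09902·32) = 8.202 mg/L
Dose 3 (225 mg at t=10 h): 225·exp(−0.09902·27) = 15.526 mg/L
Dose 4 (95 mg at t=15 h): 95·exp(−0.09902·22) = 10.755 mg/L
Dose 5 (230 mg at t=20 h): 230·exp(−0.09902·17) = 42.722 mg/L
Dose 6 (55 mg at t=25 h): 55·exp(−0.09902·12) = 16.761 mg/L
Dose 7 (500 mg at t=30 h): 500·exp(−0.09902·7) = 250.000 mg/L
Dose 8 (315 mg at t=35 h): 315·exp(−0.09902·2) = 258.406 mg/L
C(37) = 12.690 + 8.202 + 15.526 + 10.755 + 42.722 + 16.761 + 250.000 + 258.406 = 615.062 mg/L

615.062 mg/L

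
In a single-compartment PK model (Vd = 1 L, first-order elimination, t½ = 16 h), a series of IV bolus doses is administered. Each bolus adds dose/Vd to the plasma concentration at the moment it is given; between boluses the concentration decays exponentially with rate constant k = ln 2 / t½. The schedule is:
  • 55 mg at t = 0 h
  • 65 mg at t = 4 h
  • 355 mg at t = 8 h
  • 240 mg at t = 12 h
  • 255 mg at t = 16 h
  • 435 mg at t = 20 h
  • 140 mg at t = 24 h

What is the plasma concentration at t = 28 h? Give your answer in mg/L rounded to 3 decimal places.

885.533 mg/L

k = ln 2 / 16 = 0.04332 per h
Dose 1 (55 mg at t=0 h): 55·exp(−0.04332·28) = 16.352 mg/L
Dose 2 (65 mg at t=4 h): 65·exp(−0.04332·24) = 22.981 mg/L
Dose 3 (355 mg at t=8 h): 355·exp(−0.04332·20) = 149.259 mg/L
Dose 4 (240 mg at t=12 h): 240·exp(−0.04332·16) = 120.000 mg/L
Dose 5 (255 mg at t=16 h): 255·exp(−0.04332·12) = 151.624 mg/L
Dose 6 (435 mg at t=20 h): 435·exp(−0.04332·8) = 307.591 mg/L
Dose 7 (140 mg at t=24 h): 140·exp(−0.04332·4) = 117.725 mg/L
C(28) = 16.352 + 22.981 + 149.259 + 120.000 + 151.624 + 307.591 + 117.725 = 885.533 mg/L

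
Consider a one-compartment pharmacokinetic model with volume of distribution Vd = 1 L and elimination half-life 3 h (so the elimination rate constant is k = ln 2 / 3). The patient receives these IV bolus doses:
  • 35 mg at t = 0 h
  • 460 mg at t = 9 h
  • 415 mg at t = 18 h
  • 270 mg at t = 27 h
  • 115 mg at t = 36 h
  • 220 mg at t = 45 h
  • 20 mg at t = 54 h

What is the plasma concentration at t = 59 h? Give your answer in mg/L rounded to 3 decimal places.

15.730 mg/L

k = ln 2 / 3 = 0.23105 per h
Dose 1 (35 mg at t=0 h): 35·exp(−0.23105·59) = 0.000 mg/L
Dose 2 (460 mg at t=9 h): 460·exp(−0.23105·50) = 0.004 mg/L
Dose 3 (415 mg at t=18 h): 415·exp(−0.23105·41) = 0.032 mg/L
Dose 4 (270 mg at t=27 h): 270·exp(−0.23105·32) = 0.166 mg/L
Dose 5 (115 mg at t=36 h): 115·exp(−0.23105·23) = 0.566 mg/L
Dose 6 (220 mg at t=45 h): 220·exp(−0.23105·14) = 8.662 mg/L
Dose 7 (20 mg at t=54 h): 20·exp(−0.23105·5) = 6.300 mg/L
C(59) = 0.000 + 0.004 + 0.032 + 0.166 + 0.566 + 8.662 + 6.300 = 15.730 mg/L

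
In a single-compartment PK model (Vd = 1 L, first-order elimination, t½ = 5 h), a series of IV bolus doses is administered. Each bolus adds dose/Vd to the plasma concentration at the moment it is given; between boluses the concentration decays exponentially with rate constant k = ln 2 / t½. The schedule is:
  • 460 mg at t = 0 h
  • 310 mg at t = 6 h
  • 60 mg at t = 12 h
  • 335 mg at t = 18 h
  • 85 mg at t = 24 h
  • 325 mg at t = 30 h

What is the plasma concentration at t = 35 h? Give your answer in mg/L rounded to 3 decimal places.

224.366 mg/L

k = ln 2 / 5 = 0.13863 per h
Dose 1 (460 mg at t=0 h): 460·exp(−0.13863·35) = 3.594 mg/L
Dose 2 (310 mg at t=6 h): 310·exp(−0.13863·29) = 5.564 mg/L
Dose 3 (60 mg at t=12 h): 60·exp(−0.13863·23) = 2.474 mg/L
Dose 4 (335 mg at t=18 h): 335·exp(−0.13863·17) = 31.735 mg/L
Dose 5 (85 mg at t=24 h): 85·exp(−0.13863·11) = 18.499 mg/L
Dose 6 (325 mg at t=30 h): 325·exp(−0.13863·5) = 162.500 mg/L
C(35) = 3.594 + 5.564 + 2.474 + 31.735 + 18.499 + 162.500 = 224.366 mg/L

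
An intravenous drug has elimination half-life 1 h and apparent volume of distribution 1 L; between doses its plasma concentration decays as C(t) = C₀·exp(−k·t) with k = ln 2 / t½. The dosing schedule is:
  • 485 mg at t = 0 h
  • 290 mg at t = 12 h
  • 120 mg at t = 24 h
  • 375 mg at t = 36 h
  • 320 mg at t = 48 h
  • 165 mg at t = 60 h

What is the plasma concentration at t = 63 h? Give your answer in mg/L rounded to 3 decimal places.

k = ln 2 / 1 = 0.69315 per h
Dose 1 (485 mg at t=0 h): 485·exp(−0.69315·63) = 0.000 mg/L
Dose 2 (290 mg at t=12 h): 290·exp(−0.69315·51) = 0.000 mg/L
Dose 3 (120 mg at t=24 h): 120·exp(−0.69315·39) = 0.000 mg/L
Dose 4 (375 mg at t=36 h): 375·exp(−0.69315·27) = 0.000 mg/L
Dose 5 (320 mg at t=48 h): 320·exp(−0.69315·15) = 0.010 mg/L
Dose 6 (165 mg at t=60 h): 165·exp(−0.69315·3) = 20.625 mg/L
C(63) = 0.000 + 0.000 + 0.000 + 0.000 + 0.010 + 20.625 = 20.635 mg/L

20.635 mg/L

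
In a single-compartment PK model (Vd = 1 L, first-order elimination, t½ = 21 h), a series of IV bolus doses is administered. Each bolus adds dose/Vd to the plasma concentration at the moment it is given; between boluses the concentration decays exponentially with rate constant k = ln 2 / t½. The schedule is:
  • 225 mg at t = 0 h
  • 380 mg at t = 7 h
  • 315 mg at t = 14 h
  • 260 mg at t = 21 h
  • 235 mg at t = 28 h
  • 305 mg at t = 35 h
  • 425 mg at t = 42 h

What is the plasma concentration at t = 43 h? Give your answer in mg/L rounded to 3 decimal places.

1205.612 mg/L

k = ln 2 / 21 = 0.03301 per h
Dose 1 (225 mg at t=0 h): 225·exp(−0.03301·43) = 54.424 mg/L
Dose 2 (380 mg at t=7 h): 380·exp(−0.03301·36) = 115.806 mg/L
Dose 3 (315 mg at t=14 h): 315·exp(−0.03301·29) = 120.949 mg/L
Dose 4 (260 mg at t=21 h): 260·exp(−0.03301·22) = 125.779 mg/L
Dose 5 (235 mg at t=28 h): 235·exp(−0.03301·15) = 143.234 mg/L
Dose 6 (305 mg at t=35 h): 305·exp(−0.03301·8) = 234.219 mg/L
Dose 7 (425 mg at t=42 h): 425·exp(−0.03301·1) = 411.201 mg/L
C(43) = 54.424 + 115.806 + 120.949 + 125.779 + 143.234 + 234.219 + 411.201 = 1205.612 mg/L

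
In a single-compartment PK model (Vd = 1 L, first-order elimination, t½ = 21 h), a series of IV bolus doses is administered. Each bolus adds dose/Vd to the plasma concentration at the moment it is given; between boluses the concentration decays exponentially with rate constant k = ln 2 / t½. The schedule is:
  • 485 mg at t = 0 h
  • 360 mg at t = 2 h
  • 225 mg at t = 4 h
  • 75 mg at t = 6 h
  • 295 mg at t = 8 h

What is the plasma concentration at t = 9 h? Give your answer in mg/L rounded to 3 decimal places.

1190.206 mg/L

k = ln 2 / 21 = 0.03301 per h
Dose 1 (485 mg at t=0 h): 485·exp(−0.03301·9) = 360.354 mg/L
Dose 2 (360 mg at t=2 h): 360·exp(−0.03301·7) = 285.732 mg/L
Dose 3 (225 mg at t=4 h): 225·exp(−0.03301·5) = 190.769 mg/L
Dose 4 (75 mg at t=6 h): 75·exp(−0.03301·3) = 67.929 mg/L
Dose 5 (295 mg at t=8 h): 295·exp(−0.03301·1) = 285.422 mg/L
C(9) = 360.354 + 285.732 + 190.769 + 67.929 + 285.422 = 1190.206 mg/L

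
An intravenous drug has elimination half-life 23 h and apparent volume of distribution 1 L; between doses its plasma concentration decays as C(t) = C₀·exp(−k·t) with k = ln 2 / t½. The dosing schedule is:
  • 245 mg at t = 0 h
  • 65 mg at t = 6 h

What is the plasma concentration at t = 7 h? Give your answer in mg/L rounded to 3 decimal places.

k = ln 2 / 23 = 0.03014 per h
Dose 1 (245 mg at t=0 h): 245·exp(−0.03014·7) = 198.403 mg/L
Dose 2 (65 mg at t=6 h): 65·exp(−0.03014·1) = 63.070 mg/L
C(7) = 198.403 + 63.070 = 261.473 mg/L

261.473 mg/L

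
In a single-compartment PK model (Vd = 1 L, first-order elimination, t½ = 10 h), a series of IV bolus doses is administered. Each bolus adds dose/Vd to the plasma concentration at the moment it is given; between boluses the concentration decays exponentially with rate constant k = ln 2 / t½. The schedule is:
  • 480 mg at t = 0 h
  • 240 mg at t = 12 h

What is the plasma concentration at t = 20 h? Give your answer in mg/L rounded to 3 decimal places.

k = ln 2 / 10 = 0.06931 per h
Dose 1 (480 mg at t=0 h): 480·exp(−0.06931·20) = 120.000 mg/L
Dose 2 (240 mg at t=12 h): 240·exp(−0.06931·8) = 137.844 mg/L
C(20) = 120.000 + 137.844 = 257.844 mg/L

257.844 mg/L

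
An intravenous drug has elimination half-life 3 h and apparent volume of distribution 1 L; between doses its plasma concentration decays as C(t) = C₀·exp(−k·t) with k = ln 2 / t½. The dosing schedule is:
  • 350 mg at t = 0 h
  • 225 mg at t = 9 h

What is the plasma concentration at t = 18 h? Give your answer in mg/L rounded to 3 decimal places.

33.594 mg/L

k = ln 2 / 3 = 0.23105 per h
Dose 1 (350 mg at t=0 h): 350·exp(−0.23105·18) = 5.469 mg/L
Dose 2 (225 mg at t=9 h): 225·exp(−0.23105·9) = 28.125 mg/L
C(18) = 5.469 + 28.125 = 33.594 mg/L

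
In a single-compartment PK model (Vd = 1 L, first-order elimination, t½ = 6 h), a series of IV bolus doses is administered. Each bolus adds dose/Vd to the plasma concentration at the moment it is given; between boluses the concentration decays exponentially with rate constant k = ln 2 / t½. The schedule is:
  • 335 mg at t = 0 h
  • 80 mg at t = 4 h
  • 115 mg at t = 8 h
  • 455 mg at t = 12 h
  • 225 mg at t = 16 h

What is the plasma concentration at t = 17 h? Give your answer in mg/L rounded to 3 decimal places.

561.292 mg/L

k = ln 2 / 6 = 0.11552 per h
Dose 1 (335 mg at t=0 h): 335·exp(−0.11552·17) = 47.003 mg/L
Dose 2 (80 mg at t=4 h): 80·exp(−0.11552·13) = 17.818 mg/L
Dose 3 (115 mg at t=8 h): 115·exp(−0.11552·9) = 40.659 mg/L
Dose 4 (455 mg at t=12 h): 455·exp(−0.11552·5) = 255.360 mg/L
Dose 5 (225 mg at t=16 h): 225·exp(−0.11552·1) = 200.452 mg/L
C(17) = 47.003 + 17.818 + 40.659 + 255.360 + 200.452 = 561.292 mg/L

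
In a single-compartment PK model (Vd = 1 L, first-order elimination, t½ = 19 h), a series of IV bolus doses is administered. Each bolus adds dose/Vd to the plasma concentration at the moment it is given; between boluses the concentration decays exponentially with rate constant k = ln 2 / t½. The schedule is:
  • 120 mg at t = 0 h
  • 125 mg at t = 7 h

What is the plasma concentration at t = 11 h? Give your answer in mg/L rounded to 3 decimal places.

188.362 mg/L

k = ln 2 / 19 = 0.03648 per h
Dose 1 (120 mg at t=0 h): 120·exp(−0.03648·11) = 80.334 mg/L
Dose 2 (125 mg at t=7 h): 125·exp(−0.03648·4) = 108.028 mg/L
C(11) = 80.334 + 108.028 = 188.362 mg/L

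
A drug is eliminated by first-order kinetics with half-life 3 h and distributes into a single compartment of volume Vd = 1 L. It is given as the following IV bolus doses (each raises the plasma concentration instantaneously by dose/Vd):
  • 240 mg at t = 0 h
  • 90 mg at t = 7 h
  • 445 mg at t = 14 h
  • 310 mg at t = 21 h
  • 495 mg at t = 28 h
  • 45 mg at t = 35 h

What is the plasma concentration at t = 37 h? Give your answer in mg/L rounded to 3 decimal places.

k = ln 2 / 3 = 0.23105 per h
Dose 1 (240 mg at t=0 h): 240·exp(−0.23105·37) = 0.047 mg/L
Dose 2 (90 mg at t=7 h): 90·exp(−0.23105·30) = 0.088 mg/L
Dose 3 (445 mg at t=14 h): 445·exp(−0.23105·23) = 2.190 mg/L
Dose 4 (310 mg at t=21 h): 310·exp(−0.23105·16) = 7.689 mg/L
Dose 5 (495 mg at t=28 h): 495·exp(−0.23105·9) = 61.875 mg/L
Dose 6 (45 mg at t=35 h): 45·exp(−0.23105·2) = 28.348 mg/L
C(37) = 0.047 + 0.088 + 2.190 + 7.689 + 61.875 + 28.348 = 100.237 mg/L

100.237 mg/L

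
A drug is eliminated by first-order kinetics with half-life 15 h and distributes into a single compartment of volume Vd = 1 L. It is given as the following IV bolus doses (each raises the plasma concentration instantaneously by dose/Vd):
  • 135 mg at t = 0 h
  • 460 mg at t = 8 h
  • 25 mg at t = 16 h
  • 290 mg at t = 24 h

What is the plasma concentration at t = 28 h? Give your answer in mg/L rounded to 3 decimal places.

474.987 mg/L

k = ln 2 / 15 = 0.04621 per h
Dose 1 (135 mg at t=0 h): 135·exp(−0.04621·28) = 37.018 mg/L
Dose 2 (460 mg at t=8 h): 460·exp(−0.04621·20) = 182.551 mg/L
Dose 3 (25 mg at t=16 h): 25·exp(−0.04621·12) = 14.359 mg/L
Dose 4 (290 mg at t=24 h): 290·exp(−0.04621·4) = 241.059 mg/L
C(28) = 37.018 + 182.551 + 14.359 + 241.059 = 474.987 mg/L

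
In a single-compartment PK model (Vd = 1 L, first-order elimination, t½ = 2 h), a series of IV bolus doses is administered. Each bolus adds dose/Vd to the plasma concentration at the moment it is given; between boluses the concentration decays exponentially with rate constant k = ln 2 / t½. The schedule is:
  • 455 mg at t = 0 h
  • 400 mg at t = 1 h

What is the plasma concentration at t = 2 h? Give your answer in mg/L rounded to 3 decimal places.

510.343 mg/L

k = ln 2 / 2 = 0.34657 per h
Dose 1 (455 mg at t=0 h): 455·exp(−0.34657·2) = 227.500 mg/L
Dose 2 (400 mg at t=1 h): 400·exp(−0.34657·1) = 282.843 mg/L
C(2) = 227.500 + 282.843 = 510.343 mg/L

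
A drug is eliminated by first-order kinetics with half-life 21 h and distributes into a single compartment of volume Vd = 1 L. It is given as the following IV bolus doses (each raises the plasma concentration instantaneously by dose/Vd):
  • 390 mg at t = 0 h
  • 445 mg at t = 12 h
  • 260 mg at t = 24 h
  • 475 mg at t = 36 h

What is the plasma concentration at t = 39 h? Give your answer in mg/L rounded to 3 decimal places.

878.864 mg/L

k = ln 2 / 21 = 0.03301 per h
Dose 1 (390 mg at t=0 h): 390·exp(−0.03301·39) = 107.649 mg/L
Dose 2 (445 mg at t=12 h): 445·exp(−0.03301·27) = 182.525 mg/L
Dose 3 (260 mg at t=24 h): 260·exp(−0.03301·15) = 158.472 mg/L
Dose 4 (475 mg at t=36 h): 475·exp(−0.03301·3) = 430.219 mg/L
C(39) = 107.649 + 182.525 + 158.472 + 430.219 = 878.864 mg/L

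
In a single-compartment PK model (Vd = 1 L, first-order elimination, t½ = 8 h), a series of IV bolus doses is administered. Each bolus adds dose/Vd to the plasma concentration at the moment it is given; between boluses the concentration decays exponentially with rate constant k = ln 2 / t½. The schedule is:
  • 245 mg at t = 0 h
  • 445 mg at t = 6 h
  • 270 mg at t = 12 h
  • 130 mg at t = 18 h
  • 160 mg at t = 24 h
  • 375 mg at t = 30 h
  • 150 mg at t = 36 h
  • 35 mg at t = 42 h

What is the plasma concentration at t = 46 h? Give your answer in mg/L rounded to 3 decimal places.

k = ln 2 / 8 = 0.08664 per h
Dose 1 (245 mg at t=0 h): 245·exp(−0.08664·46) = 4.552 mg/L
Dose 2 (445 mg at t=6 h): 445·exp(−0.08664·40) = 13.906 mg/L
Dose 3 (270 mg at t=12 h): 270·exp(−0.08664·34) = 14.190 mg/L
Dose 4 (130 mg at t=18 h): 130·exp(−0.08664·28) = 11.490 mg/L
Dose 5 (160 mg at t=24 h): 160·exp(−0.08664·22) = 23.784 mg/L
Dose 6 (375 mg at t=30 h): 375·exp(−0.08664·16) = 93.750 mg/L
Dose 7 (150 mg at t=36 h): 150·exp(−0.08664·10) = 63.067 mg/L
Dose 8 (35 mg at t=42 h): 35·exp(−0.08664·4) = 24.749 mg/L
C(46) = 4.552 + 13.906 + 14.190 + 11.490 + 23.784 + 93.750 + 63.067 + 24.749 = 249.489 mg/L

249.489 mg/L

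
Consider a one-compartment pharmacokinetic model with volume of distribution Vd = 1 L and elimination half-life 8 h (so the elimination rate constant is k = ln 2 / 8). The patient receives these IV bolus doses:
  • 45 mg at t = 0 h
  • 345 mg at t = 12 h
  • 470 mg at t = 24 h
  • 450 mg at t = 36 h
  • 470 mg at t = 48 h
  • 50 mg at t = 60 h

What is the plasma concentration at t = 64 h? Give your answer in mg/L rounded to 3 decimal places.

k = ln 2 / 8 = 0.08664 per h
Dose 1 (45 mg at t=0 h): 45·exp(−0.08664·64) = 0.176 mg/L
Dose 2 (345 mg at t=12 h): 345·exp(−0.08664·52) = 3.812 mg/L
Dose 3 (470 mg at t=24 h): 470·exp(−0.08664·40) = 14.688 mg/L
Dose 4 (450 mg at t=36 h): 450·exp(−0.08664·28) = 39.775 mg/L
Dose 5 (470 mg at t=48 h): 470·exp(−0.08664·16) = 117.500 mg/L
Dose 6 (50 mg at t=60 h): 50·exp(−0.08664·4) = 35.355 mg/L
C(64) = 0.176 + 3.812 + 14.688 + 39.775 + 117.500 + 35.355 = 211.305 mg/L

211.305 mg/L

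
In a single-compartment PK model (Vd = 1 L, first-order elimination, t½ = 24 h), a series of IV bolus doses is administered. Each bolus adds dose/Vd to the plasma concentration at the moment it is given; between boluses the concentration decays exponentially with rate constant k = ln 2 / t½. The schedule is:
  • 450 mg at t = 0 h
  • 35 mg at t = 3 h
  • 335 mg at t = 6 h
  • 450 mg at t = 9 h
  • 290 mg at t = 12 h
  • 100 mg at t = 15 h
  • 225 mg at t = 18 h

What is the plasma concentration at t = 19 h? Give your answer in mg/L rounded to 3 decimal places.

k = ln 2 / 24 = 0.02888 per h
Dose 1 (450 mg at t=0 h): 450·exp(−0.02888·19) = 259.954 mg/L
Dose 2 (35 mg at t=3 h): 35·exp(−0.02888·16) = 22.049 mg/L
Dose 3 (335 mg at t=6 h): 335·exp(−0.02888·13) = 230.137 mg/L
Dose 4 (450 mg at t=9 h): 450·exp(−0.02888·10) = 337.119 mg/L
Dose 5 (290 mg at t=12 h): 290·exp(−0.02888·7) = 236.918 mg/L
Dose 6 (100 mg at t=15 h): 100·exp(−0.02888·4) = 89.090 mg/L
Dose 7 (225 mg at t=18 h): 225·exp(−0.02888·1) = 218.595 mg/L
C(19) = 259.954 + 22.049 + 230.137 + 337.119 + 236.918 + 89.090 + 218.595 = 1393.862 mg/L

1393.862 mg/L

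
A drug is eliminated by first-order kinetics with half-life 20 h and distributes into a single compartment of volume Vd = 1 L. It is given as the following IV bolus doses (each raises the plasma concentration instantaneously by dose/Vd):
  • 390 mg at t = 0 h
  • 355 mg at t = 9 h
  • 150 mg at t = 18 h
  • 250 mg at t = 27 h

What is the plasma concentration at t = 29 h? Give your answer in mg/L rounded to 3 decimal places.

655.960 mg/L

k = ln 2 / 20 = 0.03466 per h
Dose 1 (390 mg at t=0 h): 390·exp(−0.03466·29) = 142.748 mg/L
Dose 2 (355 mg at t=9 h): 355·exp(−0.03466·20) = 177.500 mg/L
Dose 3 (150 mg at t=18 h): 150·exp(−0.03466·11) = 102.453 mg/L
Dose 4 (250 mg at t=27 h): 250·exp(−0.03466·2) = 233.258 mg/L
C(29) = 142.748 + 177.500 + 102.453 + 233.258 = 655.960 mg/L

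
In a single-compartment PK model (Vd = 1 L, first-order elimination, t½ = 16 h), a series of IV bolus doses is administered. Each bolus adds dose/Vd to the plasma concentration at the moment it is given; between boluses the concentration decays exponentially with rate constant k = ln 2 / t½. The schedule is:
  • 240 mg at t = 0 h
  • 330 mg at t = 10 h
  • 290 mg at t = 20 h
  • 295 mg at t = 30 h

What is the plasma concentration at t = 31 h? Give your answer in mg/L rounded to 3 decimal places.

k = ln 2 / 16 = 0.04332 per h
Dose 1 (240 mg at t=0 h): 240·exp(−0.04332·31) = 62.656 mg/L
Dose 2 (330 mg at t=10 h): 330·exp(−0.04332·21) = 132.865 mg/L
Dose 3 (290 mg at t=20 h): 290·exp(−0.04332·11) = 180.069 mg/L
Dose 4 (295 mg at t=30 h): 295·exp(−0.04332·1) = 282.493 mg/L
C(31) = 62.656 + 132.865 + 180.069 + 282.493 = 658.084 mg/L

658.084 mg/L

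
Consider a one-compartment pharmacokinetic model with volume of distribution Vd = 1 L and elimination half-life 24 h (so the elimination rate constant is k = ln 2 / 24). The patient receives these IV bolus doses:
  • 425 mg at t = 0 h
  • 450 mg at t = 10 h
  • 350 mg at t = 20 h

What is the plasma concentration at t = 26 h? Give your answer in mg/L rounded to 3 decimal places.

778.369 mg/L

k = ln 2 / 24 = 0.02888 per h
Dose 1 (425 mg at t=0 h): 425·exp(−0.02888·26) = 200.573 mg/L
Dose 2 (450 mg at t=10 h): 450·exp(−0.02888·16) = 283.482 mg/L
Dose 3 (350 mg at t=20 h): 350·exp(−0.02888·6) = 294.314 mg/L
C(26) = 200.573 + 283.482 + 294.314 = 778.369 mg/L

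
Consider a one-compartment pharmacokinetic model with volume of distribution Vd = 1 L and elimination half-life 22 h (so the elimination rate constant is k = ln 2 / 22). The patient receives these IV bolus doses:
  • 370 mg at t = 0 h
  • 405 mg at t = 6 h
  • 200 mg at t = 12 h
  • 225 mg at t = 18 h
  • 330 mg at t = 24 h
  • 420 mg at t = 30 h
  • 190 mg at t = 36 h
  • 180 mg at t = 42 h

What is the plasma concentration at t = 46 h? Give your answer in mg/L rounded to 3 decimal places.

k = ln 2 / 22 = 0.03151 per h
Dose 1 (370 mg at t=0 h): 370·exp(−0.03151·46) = 86.851 mg/L
Dose 2 (405 mg at t=6 h): 405·exp(−0.03151·40) = 114.849 mg/L
Dose 3 (200 mg at t=12 h): 200·exp(−0.03151·34) = 68.518 mg/L
Dose 4 (225 mg at t=18 h): 225·exp(−0.03151·28) = 93.122 mg/L
Dose 5 (330 mg at t=24 h): 330·exp(−0.03151·22) = 165.000 mg/L
Dose 6 (420 mg at t=30 h): 420·exp(−0.03151·16) = 253.699 mg/L
Dose 7 (190 mg at t=36 h): 190·exp(−0.03151·10) = 138.651 mg/L
Dose 8 (180 mg at t=42 h): 180·exp(−0.03151·4) = 158.686 mg/L
C(46) = 86.851 + 114.849 + 68.518 + 93.122 + 165.000 + 253.699 + 138.651 + 158.686 = 1079.376 mg/L

1079.376 mg/L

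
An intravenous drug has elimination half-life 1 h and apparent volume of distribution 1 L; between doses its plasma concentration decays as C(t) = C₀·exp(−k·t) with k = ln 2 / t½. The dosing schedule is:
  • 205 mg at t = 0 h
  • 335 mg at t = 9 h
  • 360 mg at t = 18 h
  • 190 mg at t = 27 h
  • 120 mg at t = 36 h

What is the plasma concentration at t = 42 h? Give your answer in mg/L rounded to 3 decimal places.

k = ln 2 / 1 = 0.69315 per h
Dose 1 (205 mg at t=0 h): 205·exp(−0.69315·42) = 0.000 mg/L
Dose 2 (335 mg at t=9 h): 335·exp(−0.69315·33) = 0.000 mg/L
Dose 3 (360 mg at t=18 h): 360·exp(−0.69315·24) = 0.000 mg/L
Dose 4 (190 mg at t=27 h): 190·exp(−0.69315·15) = 0.006 mg/L
Dose 5 (120 mg at t=36 h): 120·exp(−0.69315·6) = 1.875 mg/L
C(42) = 0.000 + 0.000 + 0.000 + 0.006 + 1.875 = 1.881 mg/L

1.881 mg/L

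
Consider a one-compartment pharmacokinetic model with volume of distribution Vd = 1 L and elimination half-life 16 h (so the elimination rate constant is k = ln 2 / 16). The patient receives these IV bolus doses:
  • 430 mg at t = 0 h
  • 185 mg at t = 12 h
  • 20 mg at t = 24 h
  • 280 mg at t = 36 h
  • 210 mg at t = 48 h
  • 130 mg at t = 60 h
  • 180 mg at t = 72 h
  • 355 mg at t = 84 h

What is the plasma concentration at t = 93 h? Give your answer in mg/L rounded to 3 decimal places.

411.761 mg/L

k = ln 2 / 16 = 0.04332 per h
Dose 1 (430 mg at t=0 h): 430·exp(−0.04332·93) = 7.651 mg/L
Dose 2 (185 mg at t=12 h): 185·exp(−0.04332·81) = 5.536 mg/L
Dose 3 (20 mg at t=24 h): 20·exp(−0.04332·69) = 1.007 mg/L
Dose 4 (280 mg at t=36 h): 280·exp(−0.04332·57) = 23.699 mg/L
Dose 5 (210 mg at t=48 h): 210·exp(−0.04332·45) = 29.893 mg/L
Dose 6 (130 mg at t=60 h): 130·exp(−0.04332·33) = 31.122 mg/L
Dose 7 (180 mg at t=72 h): 180·exp(−0.04332·21) = 72.472 mg/L
Dose 8 (355 mg at t=84 h): 355·exp(−0.04332·9) = 240.380 mg/L
C(93) = 7.651 + 5.536 + 1.007 + 23.699 + 29.893 + 31.122 + 72.472 + 240.380 = 411.761 mg/L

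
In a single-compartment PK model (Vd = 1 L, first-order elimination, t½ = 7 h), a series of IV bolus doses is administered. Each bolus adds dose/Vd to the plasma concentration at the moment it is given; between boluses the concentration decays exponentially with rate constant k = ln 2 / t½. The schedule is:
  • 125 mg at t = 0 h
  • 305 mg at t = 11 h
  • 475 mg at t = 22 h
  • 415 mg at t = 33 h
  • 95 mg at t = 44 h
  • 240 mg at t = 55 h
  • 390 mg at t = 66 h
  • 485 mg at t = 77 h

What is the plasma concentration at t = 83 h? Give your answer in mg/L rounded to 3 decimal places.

361.527 mg/L

k = ln 2 / 7 = 0.09902 per h
Dose 1 (125 mg at t=0 h): 125·exp(−0.09902·83) = 0.034 mg/L
Dose 2 (305 mg at t=11 h): 305·exp(−0.09902·72) = 0.244 mg/L
Dose 3 (475 mg at t=22 h): 475·exp(−0.09902·61) = 1.131 mg/L
Dose 4 (415 mg at t=33 h): 415·exp(−0.09902·50) = 2.937 mg/L
Dose 5 (95 mg at t=44 h): 95·exp(−0.09902·39) = 1.998 mg/L
Dose 6 (240 mg at t=55 h): 240·exp(−0.09902·28) = 15.000 mg/L
Dose 7 (390 mg at t=66 h): 390·exp(−0.09902·17) = 72.442 mg/L
Dose 8 (485 mg at t=77 h): 485·exp(−0.09902·6) = 267.742 mg/L
C(83) = 0.034 + 0.244 + 1.131 + 2.937 + 1.998 + 15.000 + 72.442 + 267.742 = 361.527 mg/L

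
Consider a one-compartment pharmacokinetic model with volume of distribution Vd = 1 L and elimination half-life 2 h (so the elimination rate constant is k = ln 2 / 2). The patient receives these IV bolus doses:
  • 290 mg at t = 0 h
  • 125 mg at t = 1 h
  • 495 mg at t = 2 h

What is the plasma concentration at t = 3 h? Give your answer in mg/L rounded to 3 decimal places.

515.048 mg/L

k = ln 2 / 2 = 0.34657 per h
Dose 1 (290 mg at t=0 h): 290·exp(−0.34657·3) = 102.530 mg/L
Dose 2 (125 mg at t=1 h): 125·exp(−0.34657·2) = 62.500 mg/L
Dose 3 (495 mg at t=2 h): 495·exp(−0.34657·1) = 350.018 mg/L
C(3) = 102.530 + 62.500 + 350.018 = 515.048 mg/L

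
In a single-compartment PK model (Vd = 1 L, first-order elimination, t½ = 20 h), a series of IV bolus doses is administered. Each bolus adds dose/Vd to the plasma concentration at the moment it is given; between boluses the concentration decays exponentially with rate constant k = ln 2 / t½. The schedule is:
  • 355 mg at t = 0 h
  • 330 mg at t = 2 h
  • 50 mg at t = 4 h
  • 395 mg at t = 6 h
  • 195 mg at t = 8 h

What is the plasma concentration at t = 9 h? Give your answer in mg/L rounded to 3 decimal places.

1105.184 mg/L

k = ln 2 / 20 = 0.03466 per h
Dose 1 (355 mg at t=0 h): 355·exp(−0.03466·9) = 259.875 mg/L
Dose 2 (330 mg at t=2 h): 330·exp(−0.03466·7) = 258.913 mg/L
Dose 3 (50 mg at t=4 h): 50·exp(−0.03466·5) = 42.045 mg/L
Dose 4 (395 mg at t=6 h): 395·exp(−0.03466·3) = 355.994 mg/L
Dose 5 (195 mg at t=8 h): 195·exp(−0.03466·1) = 188.358 mg/L
C(9) = 259.875 + 258.913 + 42.045 + 355.994 + 188.358 = 1105.184 mg/L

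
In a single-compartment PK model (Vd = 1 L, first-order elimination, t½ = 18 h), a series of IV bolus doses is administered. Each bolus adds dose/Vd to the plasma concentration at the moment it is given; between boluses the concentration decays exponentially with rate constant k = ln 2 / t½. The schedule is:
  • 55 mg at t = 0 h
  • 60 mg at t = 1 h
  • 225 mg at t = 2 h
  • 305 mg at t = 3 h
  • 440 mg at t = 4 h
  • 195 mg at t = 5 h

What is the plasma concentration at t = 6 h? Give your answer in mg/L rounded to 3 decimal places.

k = ln 2 / 18 = 0.03851 per h
Dose 1 (55 mg at t=0 h): 55·exp(−0.03851·6) = 43.654 mg/L
Dose 2 (60 mg at t=1 h): 60·exp(−0.03851·5) = 49.492 mg/L
Dose 3 (225 mg at t=2 h): 225·exp(−0.03851·4) = 192.880 mg/L
Dose 4 (305 mg at t=3 h): 305·exp(−0.03851·3) = 271.724 mg/L
Dose 5 (440 mg at t=4 h): 440·exp(−0.03851·2) = 407.385 mg/L
Dose 6 (195 mg at t=5 h): 195·exp(−0.03851·1) = 187.634 mg/L
C(6) = 43.654 + 49.492 + 192.880 + 271.724 + 407.385 + 187.634 = 1152.768 mg/L

1152.768 mg/L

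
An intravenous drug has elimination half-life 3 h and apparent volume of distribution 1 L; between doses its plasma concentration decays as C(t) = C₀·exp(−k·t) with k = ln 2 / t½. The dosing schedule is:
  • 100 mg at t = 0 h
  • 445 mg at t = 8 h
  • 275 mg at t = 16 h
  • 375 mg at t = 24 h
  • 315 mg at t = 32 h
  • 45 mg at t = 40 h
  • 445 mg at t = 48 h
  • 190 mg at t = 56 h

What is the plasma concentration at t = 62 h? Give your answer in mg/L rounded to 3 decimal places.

65.674 mg/L

k = ln 2 / 3 = 0.23105 per h
Dose 1 (100 mg at t=0 h): 100·exp(−0.23105·62) = 0.000 mg/L
Dose 2 (445 mg at t=8 h): 445·exp(−0.23105·54) = 0.002 mg/L
Dose 3 (275 mg at t=16 h): 275·exp(−0.23105·46) = 0.007 mg/L
Dose 4 (375 mg at t=24 h): 375·exp(−0.23105·38) = 0.058 mg/L
Dose 5 (315 mg at t=32 h): 315·exp(−0.23105·30) = 0.308 mg/L
Dose 6 (45 mg at t=40 h): 45·exp(−0.23105·22) = 0.279 mg/L
Dose 7 (445 mg at t=48 h): 445·exp(−0.23105·14) = 17.521 mg/L
Dose 8 (190 mg at t=56 h): 190·exp(−0.23105·6) = 47.500 mg/L
C(62) = 0.000 + 0.002 + 0.007 + 0.058 + 0.308 + 0.279 + 17.521 + 47.500 = 65.674 mg/L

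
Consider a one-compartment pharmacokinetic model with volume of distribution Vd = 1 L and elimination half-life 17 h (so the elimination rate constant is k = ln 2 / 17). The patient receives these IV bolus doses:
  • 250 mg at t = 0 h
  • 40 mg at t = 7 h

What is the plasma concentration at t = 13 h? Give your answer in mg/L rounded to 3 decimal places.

178.463 mg/L

k = ln 2 / 17 = 0.04077 per h
Dose 1 (250 mg at t=0 h): 250·exp(−0.04077·13) = 147.143 mg/L
Dose 2 (40 mg at t=7 h): 40·exp(−0.04077·6) = 31.319 mg/L
C(13) = 147.143 + 31.319 = 178.463 mg/L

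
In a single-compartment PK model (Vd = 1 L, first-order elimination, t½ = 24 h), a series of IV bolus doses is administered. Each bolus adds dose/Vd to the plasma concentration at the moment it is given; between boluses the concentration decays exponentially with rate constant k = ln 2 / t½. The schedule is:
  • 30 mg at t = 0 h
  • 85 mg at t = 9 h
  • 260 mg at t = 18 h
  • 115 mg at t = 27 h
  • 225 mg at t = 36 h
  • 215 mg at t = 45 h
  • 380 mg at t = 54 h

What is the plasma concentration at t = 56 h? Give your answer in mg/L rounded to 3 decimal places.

k = ln 2 / 24 = 0.02888 per h
Dose 1 (30 mg at t=0 h): 30·exp(−0.02888·56) = 5.953 mg/L
Dose 2 (85 mg at t=9 h): 85·exp(−0.02888·47) = 21.873 mg/L
Dose 3 (260 mg at t=18 h): 260·exp(−0.02888·38) = 86.765 mg/L
Dose 4 (115 mg at t=27 h): 115·exp(−0.02888·29) = 49.768 mg/L
Dose 5 (225 mg at t=36 h): 225·exp(−0.02888·20) = 126.277 mg/L
Dose 6 (215 mg at t=45 h): 215·exp(−0.02888·11) = 156.483 mg/L
Dose 7 (380 mg at t=54 h): 380·exp(−0.02888·2) = 358.672 mg/L
C(56) = 5.953 + 21.873 + 86.765 + 49.768 + 126.277 + 156.483 + 358.672 = 805.790 mg/L

805.790 mg/L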